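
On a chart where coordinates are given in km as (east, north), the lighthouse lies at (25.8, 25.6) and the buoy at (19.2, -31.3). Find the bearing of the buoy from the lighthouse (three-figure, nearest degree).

Δeast = 19.2 − 25.8 = -6.60; Δnorth = -31.3 − 25.6 = -56.90.
Bearing = atan2(Δeast, Δnorth) mod 360° = 186.62° ≈ 187°.

187°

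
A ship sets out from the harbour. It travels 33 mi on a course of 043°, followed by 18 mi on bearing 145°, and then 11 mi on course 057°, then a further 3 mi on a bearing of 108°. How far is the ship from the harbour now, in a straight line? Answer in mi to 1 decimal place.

Leg 1 (043°, 33 mi): east 33 sin 43° = 22.51, north 33 cos 43° = 24.13
Leg 2 (145°, 18 mi): east 18 sin 145° = 10.32, north 18 cos 145° = -14.74
Leg 3 (057°, 11 mi): east 11 sin 57° = 9.23, north 11 cos 57° = 5.99
Leg 4 (108°, 3 mi): east 3 sin 108° = 2.85, north 3 cos 108° = -0.93
Net: 44.91 east, 14.45 north. Distance = √((44.91)² + (14.45)²) = 47.178 mi.

47.2 mi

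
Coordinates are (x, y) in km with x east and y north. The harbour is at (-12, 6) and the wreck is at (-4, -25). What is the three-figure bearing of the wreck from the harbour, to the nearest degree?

Δeast = -4 − -12 = 8.00; Δnorth = -25 − 6 = -31.00.
Bearing = atan2(Δeast, Δnorth) mod 360° = 165.53° ≈ 166°.

166°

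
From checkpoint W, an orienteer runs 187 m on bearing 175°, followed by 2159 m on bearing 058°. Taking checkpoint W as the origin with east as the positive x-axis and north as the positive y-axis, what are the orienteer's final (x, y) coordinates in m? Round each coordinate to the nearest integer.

(1847, 958)

Leg 1 (175°, 187 m): east 187 sin 175° = 16.30, north 187 cos 175° = -186.29
Leg 2 (058°, 2159 m): east 2159 sin 58° = 1830.94, north 2159 cos 58° = 1144.10
Summing: 1847.23 m east, 957.81 m north → (1847, 958).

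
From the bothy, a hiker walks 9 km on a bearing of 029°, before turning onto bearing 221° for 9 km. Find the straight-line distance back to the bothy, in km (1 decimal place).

Leg 1 (029°, 9 km): east 9 sin 29° = 4.36, north 9 cos 29° = 7.87
Leg 2 (221°, 9 km): east 9 sin 221° = -5.90, north 9 cos 221° = -6.79
Net: -1.54 east, 1.08 north. Distance = √((-1.54)² + (1.08)²) = 1.882 km.

1.9 km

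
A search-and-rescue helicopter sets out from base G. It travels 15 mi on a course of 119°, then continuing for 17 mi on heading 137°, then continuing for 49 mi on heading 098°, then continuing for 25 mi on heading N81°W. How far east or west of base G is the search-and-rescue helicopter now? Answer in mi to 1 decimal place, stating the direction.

Leg 1 (119°, 15 mi): east 15 sin 119° = 13.12, north 15 cos 119° = -7.27
Leg 2 (137°, 17 mi): east 17 sin 137° = 11.59, north 17 cos 137° = -12.43
Leg 3 (098°, 49 mi): east 49 sin 98° = 48.52, north 49 cos 98° = -6.82
Leg 4 (N81°W, 25 mi): east 25 sin 279° = -24.69, north 25 cos 279° = 3.91
Net east component: 48.54 mi.

48.5 mi east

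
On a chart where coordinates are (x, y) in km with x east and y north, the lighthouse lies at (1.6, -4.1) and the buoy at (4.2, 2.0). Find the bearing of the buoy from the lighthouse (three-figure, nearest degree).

Δeast = 4.2 − 1.6 = 2.60; Δnorth = 2.0 − -4.1 = 6.10.
Bearing = atan2(Δeast, Δnorth) mod 360° = 23.09° ≈ 023°.

023°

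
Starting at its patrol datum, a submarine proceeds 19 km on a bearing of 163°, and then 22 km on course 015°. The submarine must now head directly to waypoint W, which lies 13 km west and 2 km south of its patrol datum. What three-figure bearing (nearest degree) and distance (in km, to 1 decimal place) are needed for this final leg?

Leg 1 (163°, 19 km): east 19 sin 163° = 5.56, north 19 cos 163° = -18.17
Leg 2 (015°, 22 km): east 22 sin 15° = 5.69, north 22 cos 15° = 21.25
Current position: (11.25, 3.08). Target: (-13, -2). Remaining: Δeast = -24.25, Δnorth = -5.08.
Bearing = atan2(-24.25, -5.08) mod 360° = 258.17°; distance = √((-24.25)² + (-5.08)²) = 24.776 km.

258°, 24.8 km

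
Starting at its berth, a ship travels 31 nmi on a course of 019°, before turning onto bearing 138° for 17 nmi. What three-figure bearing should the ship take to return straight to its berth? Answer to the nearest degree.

232°

Leg 1 (019°, 31 nmi): east 31 sin 19° = 10.09, north 31 cos 19° = 29.31
Leg 2 (138°, 17 nmi): east 17 sin 138° = 11.38, north 17 cos 138° = -12.63
Net displacement: 21.47 east, 16.68 north. Direction back to start is (-21.47, -16.68): bearing = atan2(-21.47, -16.68) mod 360° = 232.16° ≈ 232°.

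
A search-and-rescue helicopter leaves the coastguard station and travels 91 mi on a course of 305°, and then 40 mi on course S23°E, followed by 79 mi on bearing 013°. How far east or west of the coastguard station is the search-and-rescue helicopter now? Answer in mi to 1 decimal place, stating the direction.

Leg 1 (305°, 91 mi): east 91 sin 305° = -74.54, north 91 cos 305° = 52.20
Leg 2 (S23°E, 40 mi): east 40 sin 157° = 15.63, north 40 cos 157° = -36.82
Leg 3 (013°, 79 mi): east 79 sin 13° = 17.77, north 79 cos 13° = 76.98
Net east component: -41.14 mi.

41.1 mi west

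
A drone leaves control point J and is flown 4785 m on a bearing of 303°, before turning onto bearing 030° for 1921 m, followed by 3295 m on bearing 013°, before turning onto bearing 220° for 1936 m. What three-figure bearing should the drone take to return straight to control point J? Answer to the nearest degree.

149°

Leg 1 (303°, 4785 m): east 4785 sin 303° = -4013.04, north 4785 cos 303° = 2606.10
Leg 2 (030°, 1921 m): east 1921 sin 30° = 960.50, north 1921 cos 30° = 1663.63
Leg 3 (013°, 3295 m): east 3295 sin 13° = 741.21, north 3295 cos 13° = 3210.55
Leg 4 (220°, 1936 m): east 1936 sin 220° = -1244.44, north 1936 cos 220° = -1483.06
Net displacement: -3555.76 east, 5997.22 north. Direction back to start is (3555.76, -5997.22): bearing = atan2(3555.76, -5997.22) mod 360° = 149.34° ≈ 149°.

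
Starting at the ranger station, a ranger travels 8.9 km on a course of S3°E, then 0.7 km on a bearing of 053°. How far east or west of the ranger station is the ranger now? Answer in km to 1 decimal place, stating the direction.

Leg 1 (S3°E, 8.9 km): east 8.9 sin 177° = 0.47, north 8.9 cos 177° = -8.89
Leg 2 (053°, 0.7 km): east 0.7 sin 53° = 0.56, north 0.7 cos 53° = 0.42
Net east component: 1.02 km.

1.0 km east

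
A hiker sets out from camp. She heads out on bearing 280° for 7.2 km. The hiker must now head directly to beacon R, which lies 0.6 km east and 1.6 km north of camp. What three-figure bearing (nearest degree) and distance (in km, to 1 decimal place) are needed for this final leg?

087°, 7.7 km

Leg 1 (280°, 7.2 km): east 7.2 sin 280° = -7.09, north 7.2 cos 280° = 1.25
Current position: (-7.09, 1.25). Target: (0.6, 1.6). Remaining: Δeast = 7.69, Δnorth = 0.35.
Bearing = atan2(7.69, 0.35) mod 360° = 87.40°; distance = √((7.69)² + (0.35)²) = 7.699 km.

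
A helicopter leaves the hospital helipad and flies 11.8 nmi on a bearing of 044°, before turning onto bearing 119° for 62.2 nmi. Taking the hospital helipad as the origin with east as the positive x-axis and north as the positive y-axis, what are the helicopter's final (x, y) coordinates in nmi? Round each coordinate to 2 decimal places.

Leg 1 (044°, 11.8 nmi): east 11.8 sin 44° = 8.20, north 11.8 cos 44° = 8.49
Leg 2 (119°, 62.2 nmi): east 62.2 sin 119° = 54.40, north 62.2 cos 119° = -30.16
Summing: 62.60 nmi east, -21.67 nmi north → (62.60, -21.67).

(62.60, -21.67)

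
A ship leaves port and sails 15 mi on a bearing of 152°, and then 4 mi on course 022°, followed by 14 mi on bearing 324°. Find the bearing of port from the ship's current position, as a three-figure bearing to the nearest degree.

Leg 1 (152°, 15 mi): east 15 sin 152° = 7.04, north 15 cos 152° = -13.24
Leg 2 (022°, 4 mi): east 4 sin 22° = 1.50, north 4 cos 22° = 3.71
Leg 3 (324°, 14 mi): east 14 sin 324° = -8.23, north 14 cos 324° = 11.33
Net displacement: 0.31 east, 1.79 north. Direction back to start is (-0.31, -1.79): bearing = atan2(-0.31, -1.79) mod 360° = 189.87° ≈ 190°.

190°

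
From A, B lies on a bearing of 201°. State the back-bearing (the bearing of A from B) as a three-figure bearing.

Back-bearing = 201° − 180° = 021°.

021°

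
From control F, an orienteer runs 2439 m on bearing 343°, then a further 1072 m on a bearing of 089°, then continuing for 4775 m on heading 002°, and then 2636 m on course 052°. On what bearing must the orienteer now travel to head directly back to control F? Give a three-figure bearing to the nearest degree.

197°

Leg 1 (343°, 2439 m): east 2439 sin 343° = -713.09, north 2439 cos 343° = 2332.43
Leg 2 (089°, 1072 m): east 1072 sin 89° = 1071.84, north 1072 cos 89° = 18.71
Leg 3 (002°, 4775 m): east 4775 sin 2° = 166.65, north 4775 cos 2° = 4772.09
Leg 4 (052°, 2636 m): east 2636 sin 52° = 2077.20, north 2636 cos 52° = 1622.88
Net displacement: 2602.58 east, 8746.11 north. Direction back to start is (-2602.58, -8746.11): bearing = atan2(-2602.58, -8746.11) mod 360° = 196.57° ≈ 197°.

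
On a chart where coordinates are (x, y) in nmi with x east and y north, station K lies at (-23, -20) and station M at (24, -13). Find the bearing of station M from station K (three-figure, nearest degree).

Δeast = 24 − -23 = 47.00; Δnorth = -13 − -20 = 7.00.
Bearing = atan2(Δeast, Δnorth) mod 360° = 81.53° ≈ 082°.

082°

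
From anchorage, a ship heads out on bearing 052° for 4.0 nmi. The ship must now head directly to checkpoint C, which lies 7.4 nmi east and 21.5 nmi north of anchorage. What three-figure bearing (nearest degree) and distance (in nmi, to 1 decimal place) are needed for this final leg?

013°, 19.5 nmi

Leg 1 (052°, 4.0 nmi): east 4.0 sin 52° = 3.15, north 4.0 cos 52° = 2.46
Current position: (3.15, 2.46). Target: (7.4, 21.5). Remaining: Δeast = 4.25, Δnorth = 19.04.
Bearing = atan2(4.25, 19.04) mod 360° = 12.58°; distance = √((4.25)² + (19.04)²) = 19.506 nmi.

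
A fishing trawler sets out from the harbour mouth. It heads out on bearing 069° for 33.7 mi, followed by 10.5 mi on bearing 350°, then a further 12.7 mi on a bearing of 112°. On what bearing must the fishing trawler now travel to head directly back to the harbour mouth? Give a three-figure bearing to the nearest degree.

247°

Leg 1 (069°, 33.7 mi): east 33.7 sin 69° = 31.46, north 33.7 cos 69° = 12.08
Leg 2 (350°, 10.5 mi): east 10.5 sin 350° = -1.82, north 10.5 cos 350° = 10.34
Leg 3 (112°, 12.7 mi): east 12.7 sin 112° = 11.78, north 12.7 cos 112° = -4.76
Net displacement: 41.41 east, 17.66 north. Direction back to start is (-41.41, -17.66): bearing = atan2(-41.41, -17.66) mod 360° = 246.91° ≈ 247°.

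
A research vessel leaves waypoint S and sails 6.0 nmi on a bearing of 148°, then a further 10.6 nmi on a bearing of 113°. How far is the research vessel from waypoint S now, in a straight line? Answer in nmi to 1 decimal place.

15.9 nmi

Leg 1 (148°, 6.0 nmi): east 6.0 sin 148° = 3.18, north 6.0 cos 148° = -5.09
Leg 2 (113°, 10.6 nmi): east 10.6 sin 113° = 9.76, north 10.6 cos 113° = -4.14
Net: 12.94 east, -9.23 north. Distance = √((12.94)² + (-9.23)²) = 15.892 nmi.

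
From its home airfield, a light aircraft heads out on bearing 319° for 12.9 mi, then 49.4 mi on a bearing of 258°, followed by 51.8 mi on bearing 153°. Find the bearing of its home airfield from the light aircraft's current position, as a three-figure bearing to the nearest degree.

035°

Leg 1 (319°, 12.9 mi): east 12.9 sin 319° = -8.46, north 12.9 cos 319° = 9.74
Leg 2 (258°, 49.4 mi): east 49.4 sin 258° = -48.32, north 49.4 cos 258° = -10.27
Leg 3 (153°, 51.8 mi): east 51.8 sin 153° = 23.52, north 51.8 cos 153° = -46.15
Net displacement: -33.27 east, -46.69 north. Direction back to start is (33.27, 46.69): bearing = atan2(33.27, 46.69) mod 360° = 35.47° ≈ 035°.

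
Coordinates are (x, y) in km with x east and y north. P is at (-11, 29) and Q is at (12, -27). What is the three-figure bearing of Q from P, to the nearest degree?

Δeast = 12 − -11 = 23.00; Δnorth = -27 − 29 = -56.00.
Bearing = atan2(Δeast, Δnorth) mod 360° = 157.67° ≈ 158°.

158°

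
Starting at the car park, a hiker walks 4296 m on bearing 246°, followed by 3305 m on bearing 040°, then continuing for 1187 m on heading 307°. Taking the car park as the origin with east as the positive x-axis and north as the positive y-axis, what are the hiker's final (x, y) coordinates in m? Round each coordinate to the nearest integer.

(-2748, 1499)

Leg 1 (246°, 4296 m): east 4296 sin 246° = -3924.59, north 4296 cos 246° = -1747.34
Leg 2 (040°, 3305 m): east 3305 sin 40° = 2124.41, north 3305 cos 40° = 2531.78
Leg 3 (307°, 1187 m): east 1187 sin 307° = -947.98, north 1187 cos 307° = 714.35
Summing: -2748.16 m east, 1498.79 m north → (-2748, 1499).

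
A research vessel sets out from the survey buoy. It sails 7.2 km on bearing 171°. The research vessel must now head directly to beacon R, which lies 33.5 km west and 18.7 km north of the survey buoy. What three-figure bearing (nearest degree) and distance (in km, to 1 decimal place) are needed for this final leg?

307°, 43.2 km

Leg 1 (171°, 7.2 km): east 7.2 sin 171° = 1.13, north 7.2 cos 171° = -7.11
Current position: (1.13, -7.11). Target: (-33.5, 18.7). Remaining: Δeast = -34.63, Δnorth = 25.81.
Bearing = atan2(-34.63, 25.81) mod 360° = 306.70°; distance = √((-34.63)² + (25.81)²) = 43.188 km.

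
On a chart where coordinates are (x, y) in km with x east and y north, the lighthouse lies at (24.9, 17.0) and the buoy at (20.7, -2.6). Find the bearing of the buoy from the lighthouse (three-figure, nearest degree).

Δeast = 20.7 − 24.9 = -4.20; Δnorth = -2.6 − 17.0 = -19.60.
Bearing = atan2(Δeast, Δnorth) mod 360° = 192.09° ≈ 192°.

192°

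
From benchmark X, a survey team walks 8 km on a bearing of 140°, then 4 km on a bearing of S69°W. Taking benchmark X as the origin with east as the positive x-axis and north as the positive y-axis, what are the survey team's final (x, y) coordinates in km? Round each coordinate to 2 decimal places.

(1.41, -7.56)

Leg 1 (140°, 8 km): east 8 sin 140° = 5.14, north 8 cos 140° = -6.13
Leg 2 (S69°W, 4 km): east 4 sin 249° = -3.73, north 4 cos 249° = -1.43
Summing: 1.41 km east, -7.56 km north → (1.41, -7.56).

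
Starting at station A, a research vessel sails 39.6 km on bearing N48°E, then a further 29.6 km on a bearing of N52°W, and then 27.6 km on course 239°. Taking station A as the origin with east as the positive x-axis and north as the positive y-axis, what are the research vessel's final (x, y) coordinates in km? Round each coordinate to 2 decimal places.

Leg 1 (N48°E, 39.6 km): east 39.6 sin 48° = 29.43, north 39.6 cos 48° = 26.50
Leg 2 (N52°W, 29.6 km): east 29.6 sin 308° = -23.33, north 29.6 cos 308° = 18.22
Leg 3 (239°, 27.6 km): east 27.6 sin 239° = -23.66, north 27.6 cos 239° = -14.22
Summing: -17.55 km east, 30.51 km north → (-17.55, 30.51).

(-17.55, 30.51)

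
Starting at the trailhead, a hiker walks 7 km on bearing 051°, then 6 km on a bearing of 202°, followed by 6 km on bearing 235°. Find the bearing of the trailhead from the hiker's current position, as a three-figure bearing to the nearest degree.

Leg 1 (051°, 7 km): east 7 sin 51° = 5.44, north 7 cos 51° = 4.41
Leg 2 (202°, 6 km): east 6 sin 202° = -2.25, north 6 cos 202° = -5.56
Leg 3 (235°, 6 km): east 6 sin 235° = -4.91, north 6 cos 235° = -3.44
Net displacement: -1.72 east, -4.60 north. Direction back to start is (1.72, 4.60): bearing = atan2(1.72, 4.60) mod 360° = 20.53° ≈ 021°.

021°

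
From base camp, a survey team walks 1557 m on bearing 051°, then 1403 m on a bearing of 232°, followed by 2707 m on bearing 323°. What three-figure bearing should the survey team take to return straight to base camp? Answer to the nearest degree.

146°

Leg 1 (051°, 1557 m): east 1557 sin 51° = 1210.02, north 1557 cos 51° = 979.85
Leg 2 (232°, 1403 m): east 1403 sin 232° = -1105.58, north 1403 cos 232° = -863.77
Leg 3 (323°, 2707 m): east 2707 sin 323° = -1629.11, north 2707 cos 323° = 2161.91
Net displacement: -1524.68 east, 2277.99 north. Direction back to start is (1524.68, -2277.99): bearing = atan2(1524.68, -2277.99) mod 360° = 146.21° ≈ 146°.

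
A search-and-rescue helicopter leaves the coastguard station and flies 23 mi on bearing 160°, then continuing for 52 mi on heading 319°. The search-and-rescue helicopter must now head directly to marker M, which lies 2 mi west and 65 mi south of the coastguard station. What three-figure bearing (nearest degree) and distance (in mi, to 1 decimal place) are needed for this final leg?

164°, 86.1 mi

Leg 1 (160°, 23 mi): east 23 sin 160° = 7.87, north 23 cos 160° = -21.61
Leg 2 (319°, 52 mi): east 52 sin 319° = -34.12, north 52 cos 319° = 39.24
Current position: (-26.25, 17.63). Target: (-2, -65). Remaining: Δeast = 24.25, Δnorth = -82.63.
Bearing = atan2(24.25, -82.63) mod 360° = 163.65°; distance = √((24.25)² + (-82.63)²) = 86.116 mi.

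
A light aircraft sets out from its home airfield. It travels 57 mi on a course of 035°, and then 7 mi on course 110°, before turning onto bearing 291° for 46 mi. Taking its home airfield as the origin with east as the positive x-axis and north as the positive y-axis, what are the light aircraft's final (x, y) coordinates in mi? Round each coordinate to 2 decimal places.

Leg 1 (035°, 57 mi): east 57 sin 35° = 32.69, north 57 cos 35° = 46.69
Leg 2 (110°, 7 mi): east 7 sin 110° = 6.58, north 7 cos 110° = -2.39
Leg 3 (291°, 46 mi): east 46 sin 291° = -42.94, north 46 cos 291° = 16.48
Summing: -3.67 mi east, 60.78 mi north → (-3.67, 60.78).

(-3.67, 60.78)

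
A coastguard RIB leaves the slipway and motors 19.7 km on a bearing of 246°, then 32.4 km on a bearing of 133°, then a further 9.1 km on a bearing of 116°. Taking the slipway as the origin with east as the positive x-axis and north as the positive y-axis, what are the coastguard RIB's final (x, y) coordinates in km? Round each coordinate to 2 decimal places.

(13.88, -34.10)

Leg 1 (246°, 19.7 km): east 19.7 sin 246° = -18.00, north 19.7 cos 246° = -8.01
Leg 2 (133°, 32.4 km): east 32.4 sin 133° = 23.70, north 32.4 cos 133° = -22.10
Leg 3 (116°, 9.1 km): east 9.1 sin 116° = 8.18, north 9.1 cos 116° = -3.99
Summing: 13.88 km east, -34.10 km north → (13.88, -34.10).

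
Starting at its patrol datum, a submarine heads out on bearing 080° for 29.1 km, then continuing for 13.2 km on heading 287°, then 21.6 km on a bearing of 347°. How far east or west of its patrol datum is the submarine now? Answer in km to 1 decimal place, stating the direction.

11.2 km east

Leg 1 (080°, 29.1 km): east 29.1 sin 80° = 28.66, north 29.1 cos 80° = 5.05
Leg 2 (287°, 13.2 km): east 13.2 sin 287° = -12.62, north 13.2 cos 287° = 3.86
Leg 3 (347°, 21.6 km): east 21.6 sin 347° = -4.86, north 21.6 cos 347° = 21.05
Net east component: 11.18 km.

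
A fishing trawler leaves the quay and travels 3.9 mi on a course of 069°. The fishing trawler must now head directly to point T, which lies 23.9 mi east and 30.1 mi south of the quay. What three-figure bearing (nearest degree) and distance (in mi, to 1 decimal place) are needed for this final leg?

Leg 1 (069°, 3.9 mi): east 3.9 sin 69° = 3.64, north 3.9 cos 69° = 1.40
Current position: (3.64, 1.40). Target: (23.9, -30.1). Remaining: Δeast = 20.26, Δnorth = -31.50.
Bearing = atan2(20.26, -31.50) mod 360° = 147.25°; distance = √((20.26)² + (-31.50)²) = 37.450 mi.

147°, 37.5 mi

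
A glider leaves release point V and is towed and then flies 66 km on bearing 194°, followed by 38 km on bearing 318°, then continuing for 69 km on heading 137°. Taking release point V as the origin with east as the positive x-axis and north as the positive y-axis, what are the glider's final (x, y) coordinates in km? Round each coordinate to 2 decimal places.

Leg 1 (194°, 66 km): east 66 sin 194° = -15.97, north 66 cos 194° = -64.04
Leg 2 (318°, 38 km): east 38 sin 318° = -25.43, north 38 cos 318° = 28.24
Leg 3 (137°, 69 km): east 69 sin 137° = 47.06, north 69 cos 137° = -50.46
Summing: 5.66 km east, -86.26 km north → (5.66, -86.26).

(5.66, -86.26)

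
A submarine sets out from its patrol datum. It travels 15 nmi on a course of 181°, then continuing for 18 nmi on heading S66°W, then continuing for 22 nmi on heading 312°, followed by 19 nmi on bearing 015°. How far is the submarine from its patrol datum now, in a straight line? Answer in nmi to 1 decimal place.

Leg 1 (181°, 15 nmi): east 15 sin 181° = -0.26, north 15 cos 181° = -15.00
Leg 2 (S66°W, 18 nmi): east 18 sin 246° = -16.44, north 18 cos 246° = -7.32
Leg 3 (312°, 22 nmi): east 22 sin 312° = -16.35, north 22 cos 312° = 14.72
Leg 4 (015°, 19 nmi): east 19 sin 15° = 4.92, north 19 cos 15° = 18.35
Net: -28.14 east, 10.75 north. Distance = √((-28.14)² + (10.75)²) = 30.122 nmi.

30.1 nmi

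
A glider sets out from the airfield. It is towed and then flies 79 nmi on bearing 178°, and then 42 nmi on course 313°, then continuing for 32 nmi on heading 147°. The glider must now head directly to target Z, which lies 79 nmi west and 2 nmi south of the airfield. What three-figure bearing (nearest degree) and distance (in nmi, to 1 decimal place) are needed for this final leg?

Leg 1 (178°, 79 nmi): east 79 sin 178° = 2.76, north 79 cos 178° = -78.95
Leg 2 (313°, 42 nmi): east 42 sin 313° = -30.72, north 42 cos 313° = 28.64
Leg 3 (147°, 32 nmi): east 32 sin 147° = 17.43, north 32 cos 147° = -26.84
Current position: (-10.53, -77.15). Target: (-79, -2). Remaining: Δeast = -68.47, Δnorth = 75.15.
Bearing = atan2(-68.47, 75.15) mod 360° = 317.66°; distance = √((-68.47)² + (75.15)²) = 101.660 nmi.

318°, 101.7 nmi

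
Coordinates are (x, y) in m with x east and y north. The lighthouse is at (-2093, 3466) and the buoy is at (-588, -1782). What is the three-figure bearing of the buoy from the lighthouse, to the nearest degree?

Δeast = -588 − -2093 = 1505.00; Δnorth = -1782 − 3466 = -5248.00.
Bearing = atan2(Δeast, Δnorth) mod 360° = 164.00° ≈ 164°.

164°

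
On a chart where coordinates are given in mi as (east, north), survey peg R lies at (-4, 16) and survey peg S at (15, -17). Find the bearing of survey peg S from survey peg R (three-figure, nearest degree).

Δeast = 15 − -4 = 19.00; Δnorth = -17 − 16 = -33.00.
Bearing = atan2(Δeast, Δnorth) mod 360° = 150.07° ≈ 150°.

150°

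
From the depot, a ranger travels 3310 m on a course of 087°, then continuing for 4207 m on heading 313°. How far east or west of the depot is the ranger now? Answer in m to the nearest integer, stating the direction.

Leg 1 (087°, 3310 m): east 3310 sin 87° = 3305.46, north 3310 cos 87° = 173.23
Leg 2 (313°, 4207 m): east 4207 sin 313° = -3076.81, north 4207 cos 313° = 2869.17
Net east component: 228.66 m.

229 m east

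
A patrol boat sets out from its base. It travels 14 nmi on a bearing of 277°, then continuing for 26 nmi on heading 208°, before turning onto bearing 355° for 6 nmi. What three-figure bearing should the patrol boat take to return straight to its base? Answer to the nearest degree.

Leg 1 (277°, 14 nmi): east 14 sin 277° = -13.90, north 14 cos 277° = 1.71
Leg 2 (208°, 26 nmi): east 26 sin 208° = -12.21, north 26 cos 208° = -22.96
Leg 3 (355°, 6 nmi): east 6 sin 355° = -0.52, north 6 cos 355° = 5.98
Net displacement: -26.62 east, -15.27 north. Direction back to start is (26.62, 15.27): bearing = atan2(26.62, 15.27) mod 360° = 60.16° ≈ 060°.

060°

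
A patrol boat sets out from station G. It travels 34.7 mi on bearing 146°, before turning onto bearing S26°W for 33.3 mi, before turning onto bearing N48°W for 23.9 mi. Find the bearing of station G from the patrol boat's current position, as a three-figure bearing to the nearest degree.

Leg 1 (146°, 34.7 mi): east 34.7 sin 146° = 19.40, north 34.7 cos 146° = -28.77
Leg 2 (S26°W, 33.3 mi): east 33.3 sin 206° = -14.60, north 33.3 cos 206° = -29.93
Leg 3 (N48°W, 23.9 mi): east 23.9 sin 312° = -17.76, north 23.9 cos 312° = 15.99
Net displacement: -12.95 east, -42.71 north. Direction back to start is (12.95, 42.71): bearing = atan2(12.95, 42.71) mod 360° = 16.88° ≈ 017°.

017°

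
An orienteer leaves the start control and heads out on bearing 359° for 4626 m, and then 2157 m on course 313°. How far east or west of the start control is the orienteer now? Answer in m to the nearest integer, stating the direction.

Leg 1 (359°, 4626 m): east 4626 sin 359° = -80.73, north 4626 cos 359° = 4625.30
Leg 2 (313°, 2157 m): east 2157 sin 313° = -1577.53, north 2157 cos 313° = 1471.07
Net east component: -1658.26 m.

1658 m west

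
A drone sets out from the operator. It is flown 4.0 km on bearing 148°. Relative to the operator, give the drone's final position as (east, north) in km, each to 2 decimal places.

Leg 1 (148°, 4.0 km): east 4.0 sin 148° = 2.12, north 4.0 cos 148° = -3.39
Summing: 2.12 km east, -3.39 km north → (2.12, -3.39).

(2.12, -3.39)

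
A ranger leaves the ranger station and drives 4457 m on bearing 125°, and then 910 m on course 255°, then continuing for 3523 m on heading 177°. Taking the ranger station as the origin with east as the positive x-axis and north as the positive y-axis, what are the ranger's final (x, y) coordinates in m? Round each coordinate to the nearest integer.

Leg 1 (125°, 4457 m): east 4457 sin 125° = 3650.96, north 4457 cos 125° = -2556.43
Leg 2 (255°, 910 m): east 910 sin 255° = -878.99, north 910 cos 255° = -235.53
Leg 3 (177°, 3523 m): east 3523 sin 177° = 184.38, north 3523 cos 177° = -3518.17
Summing: 2956.35 m east, -6310.13 m north → (2956, -6310).

(2956, -6310)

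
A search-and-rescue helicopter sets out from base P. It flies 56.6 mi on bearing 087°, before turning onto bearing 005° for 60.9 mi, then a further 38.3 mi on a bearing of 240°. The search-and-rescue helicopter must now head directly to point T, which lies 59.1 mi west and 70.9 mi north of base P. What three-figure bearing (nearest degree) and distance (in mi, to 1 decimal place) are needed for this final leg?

Leg 1 (087°, 56.6 mi): east 56.6 sin 87° = 56.52, north 56.6 cos 87° = 2.96
Leg 2 (005°, 60.9 mi): east 60.9 sin 5° = 5.31, north 60.9 cos 5° = 60.67
Leg 3 (240°, 38.3 mi): east 38.3 sin 240° = -33.17, north 38.3 cos 240° = -19.15
Current position: (28.66, 44.48). Target: (-59.1, 70.9). Remaining: Δeast = -87.76, Δnorth = 26.42.
Bearing = atan2(-87.76, 26.42) mod 360° = 286.75°; distance = √((-87.76)² + (26.42)²) = 91.652 mi.

287°, 91.7 mi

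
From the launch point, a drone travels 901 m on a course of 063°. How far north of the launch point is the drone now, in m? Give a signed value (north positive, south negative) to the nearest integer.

Leg 1 (063°, 901 m): east 901 sin 63° = 802.80, north 901 cos 63° = 409.05
Net north component: 409.05 m.

409 m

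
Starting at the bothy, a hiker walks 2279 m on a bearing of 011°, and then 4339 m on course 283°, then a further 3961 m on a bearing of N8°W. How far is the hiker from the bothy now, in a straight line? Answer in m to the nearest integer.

8354 m

Leg 1 (011°, 2279 m): east 2279 sin 11° = 434.85, north 2279 cos 11° = 2237.13
Leg 2 (283°, 4339 m): east 4339 sin 283° = -4227.79, north 4339 cos 283° = 976.06
Leg 3 (N8°W, 3961 m): east 3961 sin 352° = -551.26, north 3961 cos 352° = 3922.45
Net: -4344.20 east, 7135.64 north. Distance = √((-4344.20)² + (7135.64)²) = 8354.011 m.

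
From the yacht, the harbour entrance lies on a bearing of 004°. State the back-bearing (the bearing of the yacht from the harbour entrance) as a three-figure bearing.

184°

Back-bearing = 004° + 180° = 184°.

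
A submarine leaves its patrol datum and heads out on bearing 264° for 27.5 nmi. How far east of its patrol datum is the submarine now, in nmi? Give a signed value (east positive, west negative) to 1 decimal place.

-27.3 nmi

Leg 1 (264°, 27.5 nmi): east 27.5 sin 264° = -27.35, north 27.5 cos 264° = -2.87
Net east component: -27.35 nmi.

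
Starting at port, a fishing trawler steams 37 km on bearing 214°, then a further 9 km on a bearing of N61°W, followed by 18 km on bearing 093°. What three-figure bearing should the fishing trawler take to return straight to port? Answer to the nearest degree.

021°

Leg 1 (214°, 37 km): east 37 sin 214° = -20.69, north 37 cos 214° = -30.67
Leg 2 (N61°W, 9 km): east 9 sin 299° = -7.87, north 9 cos 299° = 4.36
Leg 3 (093°, 18 km): east 18 sin 93° = 17.98, north 18 cos 93° = -0.94
Net displacement: -10.59 east, -27.25 north. Direction back to start is (10.59, 27.25): bearing = atan2(10.59, 27.25) mod 360° = 21.23° ≈ 021°.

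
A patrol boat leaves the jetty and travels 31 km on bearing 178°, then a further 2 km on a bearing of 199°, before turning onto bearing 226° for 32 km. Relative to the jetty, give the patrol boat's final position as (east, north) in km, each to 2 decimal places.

(-22.59, -55.10)

Leg 1 (178°, 31 km): east 31 sin 178° = 1.08, north 31 cos 178° = -30.98
Leg 2 (199°, 2 km): east 2 sin 199° = -0.65, north 2 cos 199° = -1.89
Leg 3 (226°, 32 km): east 32 sin 226° = -23.02, north 32 cos 226° = -22.23
Summing: -22.59 km east, -55.10 km north → (-22.59, -55.10).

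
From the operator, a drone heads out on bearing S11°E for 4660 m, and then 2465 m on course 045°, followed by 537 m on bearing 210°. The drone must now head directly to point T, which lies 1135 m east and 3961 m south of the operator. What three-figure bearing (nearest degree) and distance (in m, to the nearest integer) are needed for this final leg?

242°, 1397 m

Leg 1 (S11°E, 4660 m): east 4660 sin 169° = 889.17, north 4660 cos 169° = -4574.38
Leg 2 (045°, 2465 m): east 2465 sin 45° = 1743.02, north 2465 cos 45° = 1743.02
Leg 3 (210°, 537 m): east 537 sin 210° = -268.50, north 537 cos 210° = -465.06
Current position: (2363.69, -3296.42). Target: (1135, -3961). Remaining: Δeast = -1228.69, Δnorth = -664.58.
Bearing = atan2(-1228.69, -664.58) mod 360° = 241.59°; distance = √((-1228.69)² + (-664.58)²) = 1396.904 m.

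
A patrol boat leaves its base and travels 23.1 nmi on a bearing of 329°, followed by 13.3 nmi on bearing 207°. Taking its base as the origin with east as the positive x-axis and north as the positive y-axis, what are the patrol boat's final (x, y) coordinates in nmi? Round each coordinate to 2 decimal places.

Leg 1 (329°, 23.1 nmi): east 23.1 sin 329° = -11.90, north 23.1 cos 329° = 19.80
Leg 2 (207°, 13.3 nmi): east 13.3 sin 207° = -6.04, north 13.3 cos 207° = -11.85
Summing: -17.94 nmi east, 7.95 nmi north → (-17.94, 7.95).

(-17.94, 7.95)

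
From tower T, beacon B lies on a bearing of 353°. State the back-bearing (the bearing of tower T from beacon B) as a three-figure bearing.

Back-bearing = 353° − 180° = 173°.

173°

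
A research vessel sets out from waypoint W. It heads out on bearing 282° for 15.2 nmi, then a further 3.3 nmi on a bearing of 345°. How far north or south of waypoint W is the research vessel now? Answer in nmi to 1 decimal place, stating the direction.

6.3 nmi north

Leg 1 (282°, 15.2 nmi): east 15.2 sin 282° = -14.87, north 15.2 cos 282° = 3.16
Leg 2 (345°, 3.3 nmi): east 3.3 sin 345° = -0.85, north 3.3 cos 345° = 3.19
Net north component: 6.35 nmi.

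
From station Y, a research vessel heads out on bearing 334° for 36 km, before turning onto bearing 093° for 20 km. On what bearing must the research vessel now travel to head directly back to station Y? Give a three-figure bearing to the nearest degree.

188°

Leg 1 (334°, 36 km): east 36 sin 334° = -15.78, north 36 cos 334° = 32.36
Leg 2 (093°, 20 km): east 20 sin 93° = 19.97, north 20 cos 93° = -1.05
Net displacement: 4.19 east, 31.31 north. Direction back to start is (-4.19, -31.31): bearing = atan2(-4.19, -31.31) mod 360° = 187.62° ≈ 188°.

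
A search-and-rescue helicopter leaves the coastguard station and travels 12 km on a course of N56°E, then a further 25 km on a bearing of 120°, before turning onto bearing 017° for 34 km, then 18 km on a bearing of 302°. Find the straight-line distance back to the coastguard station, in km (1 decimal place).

44.8 km

Leg 1 (N56°E, 12 km): east 12 sin 56° = 9.95, north 12 cos 56° = 6.71
Leg 2 (120°, 25 km): east 25 sin 120° = 21.65, north 25 cos 120° = -12.50
Leg 3 (017°, 34 km): east 34 sin 17° = 9.94, north 34 cos 17° = 32.51
Leg 4 (302°, 18 km): east 18 sin 302° = -15.26, north 18 cos 302° = 9.54
Net: 26.27 east, 36.26 north. Distance = √((26.27)² + (36.26)²) = 44.782 km.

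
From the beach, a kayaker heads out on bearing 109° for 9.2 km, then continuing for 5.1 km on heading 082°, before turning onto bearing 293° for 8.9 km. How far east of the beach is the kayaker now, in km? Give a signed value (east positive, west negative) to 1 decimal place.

5.6 km

Leg 1 (109°, 9.2 km): east 9.2 sin 109° = 8.70, north 9.2 cos 109° = -3.00
Leg 2 (082°, 5.1 km): east 5.1 sin 82° = 5.05, north 5.1 cos 82° = 0.71
Leg 3 (293°, 8.9 km): east 8.9 sin 293° = -8.19, north 8.9 cos 293° = 3.48
Net east component: 5.56 km.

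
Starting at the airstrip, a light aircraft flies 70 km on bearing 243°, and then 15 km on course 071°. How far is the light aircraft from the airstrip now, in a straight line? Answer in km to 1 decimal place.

Leg 1 (243°, 70 km): east 70 sin 243° = -62.37, north 70 cos 243° = -31.78
Leg 2 (071°, 15 km): east 15 sin 71° = 14.18, north 15 cos 71° = 4.88
Net: -48.19 east, -26.90 north. Distance = √((-48.19)² + (-26.90)²) = 55.185 km.

55.2 km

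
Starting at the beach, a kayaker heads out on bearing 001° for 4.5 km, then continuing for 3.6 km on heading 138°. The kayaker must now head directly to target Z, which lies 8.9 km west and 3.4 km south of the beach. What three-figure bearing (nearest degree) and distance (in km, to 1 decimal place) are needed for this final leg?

245°, 12.5 km

Leg 1 (001°, 4.5 km): east 4.5 sin 1° = 0.08, north 4.5 cos 1° = 4.50
Leg 2 (138°, 3.6 km): east 3.6 sin 138° = 2.41, north 3.6 cos 138° = -2.68
Current position: (2.49, 1.82). Target: (-8.9, -3.4). Remaining: Δeast = -11.39, Δnorth = -5.22.
Bearing = atan2(-11.39, -5.22) mod 360° = 245.36°; distance = √((-11.39)² + (-5.22)²) = 12.528 km.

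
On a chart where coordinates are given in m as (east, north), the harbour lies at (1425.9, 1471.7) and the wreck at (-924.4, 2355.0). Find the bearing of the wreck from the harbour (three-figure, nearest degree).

291°

Δeast = -924.4 − 1425.9 = -2350.30; Δnorth = 2355.0 − 1471.7 = 883.30.
Bearing = atan2(Δeast, Δnorth) mod 360° = 290.60° ≈ 291°.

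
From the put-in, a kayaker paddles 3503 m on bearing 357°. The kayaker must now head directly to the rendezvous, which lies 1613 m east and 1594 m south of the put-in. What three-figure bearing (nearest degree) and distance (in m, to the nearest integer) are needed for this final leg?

161°, 5400 m

Leg 1 (357°, 3503 m): east 3503 sin 357° = -183.33, north 3503 cos 357° = 3498.20
Current position: (-183.33, 3498.20). Target: (1613, -1594). Remaining: Δeast = 1796.33, Δnorth = -5092.20.
Bearing = atan2(1796.33, -5092.20) mod 360° = 160.57°; distance = √((1796.33)² + (-5092.20)²) = 5399.750 m.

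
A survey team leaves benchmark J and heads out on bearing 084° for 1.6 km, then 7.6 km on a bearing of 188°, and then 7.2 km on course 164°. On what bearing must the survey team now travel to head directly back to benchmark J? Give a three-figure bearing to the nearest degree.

Leg 1 (084°, 1.6 km): east 1.6 sin 84° = 1.59, north 1.6 cos 84° = 0.17
Leg 2 (188°, 7.6 km): east 7.6 sin 188° = -1.06, north 7.6 cos 188° = -7.53
Leg 3 (164°, 7.2 km): east 7.2 sin 164° = 1.98, north 7.2 cos 164° = -6.92
Net displacement: 2.52 east, -14.28 north. Direction back to start is (-2.52, 14.28): bearing = atan2(-2.52, 14.28) mod 360° = 350.00° ≈ 350°.

350°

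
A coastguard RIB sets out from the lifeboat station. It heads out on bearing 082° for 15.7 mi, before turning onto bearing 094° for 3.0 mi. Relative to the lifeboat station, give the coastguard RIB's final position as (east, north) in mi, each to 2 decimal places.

(18.54, 1.98)

Leg 1 (082°, 15.7 mi): east 15.7 sin 82° = 15.55, north 15.7 cos 82° = 2.19
Leg 2 (094°, 3.0 mi): east 3.0 sin 94° = 2.99, north 3.0 cos 94° = -0.21
Summing: 18.54 mi east, 1.98 mi north → (18.54, 1.98).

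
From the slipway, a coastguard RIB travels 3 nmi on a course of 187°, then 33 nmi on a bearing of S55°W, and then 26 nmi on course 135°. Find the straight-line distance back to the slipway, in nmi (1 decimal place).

41.3 nmi

Leg 1 (187°, 3 nmi): east 3 sin 187° = -0.37, north 3 cos 187° = -2.98
Leg 2 (S55°W, 33 nmi): east 33 sin 235° = -27.03, north 33 cos 235° = -18.93
Leg 3 (135°, 26 nmi): east 26 sin 135° = 18.38, north 26 cos 135° = -18.38
Net: -9.01 east, -40.29 north. Distance = √((-9.01)² + (-40.29)²) = 41.286 nmi.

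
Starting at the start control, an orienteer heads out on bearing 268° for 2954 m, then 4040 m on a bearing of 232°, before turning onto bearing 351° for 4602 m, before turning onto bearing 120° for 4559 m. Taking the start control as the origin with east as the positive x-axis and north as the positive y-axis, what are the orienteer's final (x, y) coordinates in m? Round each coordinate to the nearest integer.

(-2907, -325)

Leg 1 (268°, 2954 m): east 2954 sin 268° = -2952.20, north 2954 cos 268° = -103.09
Leg 2 (232°, 4040 m): east 4040 sin 232° = -3183.56, north 4040 cos 232° = -2487.27
Leg 3 (351°, 4602 m): east 4602 sin 351° = -719.91, north 4602 cos 351° = 4545.34
Leg 4 (120°, 4559 m): east 4559 sin 120° = 3948.21, north 4559 cos 120° = -2279.50
Summing: -2907.47 m east, -324.52 m north → (-2907, -325).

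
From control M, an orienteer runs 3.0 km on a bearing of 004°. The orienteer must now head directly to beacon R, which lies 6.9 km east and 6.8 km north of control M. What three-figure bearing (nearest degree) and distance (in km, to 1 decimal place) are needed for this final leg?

Leg 1 (004°, 3.0 km): east 3.0 sin 4° = 0.21, north 3.0 cos 4° = 2.99
Current position: (0.21, 2.99). Target: (6.9, 6.8). Remaining: Δeast = 6.69, Δnorth = 3.81.
Bearing = atan2(6.69, 3.81) mod 360° = 60.36°; distance = √((6.69)² + (3.81)²) = 7.698 km.

060°, 7.7 km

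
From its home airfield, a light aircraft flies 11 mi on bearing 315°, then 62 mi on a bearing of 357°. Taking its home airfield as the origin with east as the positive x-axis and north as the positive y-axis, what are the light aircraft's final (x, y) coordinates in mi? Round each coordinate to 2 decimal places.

(-11.02, 69.69)

Leg 1 (315°, 11 mi): east 11 sin 315° = -7.78, north 11 cos 315° = 7.78
Leg 2 (357°, 62 mi): east 62 sin 357° = -3.24, north 62 cos 357° = 61.92
Summing: -11.02 mi east, 69.69 mi north → (-11.02, 69.69).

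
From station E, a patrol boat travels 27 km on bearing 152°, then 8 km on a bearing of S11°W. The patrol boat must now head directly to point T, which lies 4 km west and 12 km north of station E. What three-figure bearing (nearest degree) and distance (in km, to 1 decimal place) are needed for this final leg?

341°, 46.2 km

Leg 1 (152°, 27 km): east 27 sin 152° = 12.68, north 27 cos 152° = -23.84
Leg 2 (S11°W, 8 km): east 8 sin 191° = -1.53, north 8 cos 191° = -7.85
Current position: (11.15, -31.69). Target: (-4, 12). Remaining: Δeast = -15.15, Δnorth = 43.69.
Bearing = atan2(-15.15, 43.69) mod 360° = 340.88°; distance = √((-15.15)² + (43.69)²) = 46.244 km.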